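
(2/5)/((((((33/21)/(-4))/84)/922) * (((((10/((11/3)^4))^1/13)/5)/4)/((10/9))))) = -411767537.25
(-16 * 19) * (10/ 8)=-380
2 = 2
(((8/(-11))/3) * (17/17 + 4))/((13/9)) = -120/143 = -0.84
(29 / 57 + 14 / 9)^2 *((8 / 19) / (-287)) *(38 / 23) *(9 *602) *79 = -4421.13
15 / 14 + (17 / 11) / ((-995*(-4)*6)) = 1970219 / 1838760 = 1.07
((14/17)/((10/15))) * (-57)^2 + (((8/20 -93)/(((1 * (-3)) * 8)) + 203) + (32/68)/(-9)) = 4220.28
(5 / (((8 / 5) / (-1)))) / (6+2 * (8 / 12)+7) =-75 / 344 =-0.22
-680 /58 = -340 /29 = -11.72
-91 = -91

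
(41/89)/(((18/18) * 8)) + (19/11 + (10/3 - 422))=-9795055/23496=-416.88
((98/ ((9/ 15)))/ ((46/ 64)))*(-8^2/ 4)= -250880/ 69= -3635.94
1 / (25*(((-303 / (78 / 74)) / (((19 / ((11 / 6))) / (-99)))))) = 494 / 33913275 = 0.00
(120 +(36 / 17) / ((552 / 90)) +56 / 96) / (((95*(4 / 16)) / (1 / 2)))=29863 / 11730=2.55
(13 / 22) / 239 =13 / 5258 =0.00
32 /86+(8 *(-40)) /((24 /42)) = -24064 /43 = -559.63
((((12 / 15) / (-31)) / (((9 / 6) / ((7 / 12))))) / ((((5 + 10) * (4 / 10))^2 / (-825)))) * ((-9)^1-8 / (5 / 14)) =-12089 / 1674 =-7.22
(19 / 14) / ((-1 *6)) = -19 / 84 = -0.23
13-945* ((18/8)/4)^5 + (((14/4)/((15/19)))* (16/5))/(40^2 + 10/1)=-363634979849/9043968000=-40.21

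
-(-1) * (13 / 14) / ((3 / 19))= 247 / 42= 5.88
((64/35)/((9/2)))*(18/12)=64/105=0.61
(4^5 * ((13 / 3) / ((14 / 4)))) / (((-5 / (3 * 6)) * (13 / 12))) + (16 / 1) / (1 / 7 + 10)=-10465456 / 2485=-4211.45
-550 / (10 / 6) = -330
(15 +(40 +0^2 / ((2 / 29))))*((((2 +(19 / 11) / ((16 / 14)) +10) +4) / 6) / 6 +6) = 102745 / 288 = 356.75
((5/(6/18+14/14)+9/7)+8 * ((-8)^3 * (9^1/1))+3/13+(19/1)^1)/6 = -13409663/2184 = -6139.96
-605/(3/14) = -8470/3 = -2823.33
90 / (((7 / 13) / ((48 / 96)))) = 585 / 7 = 83.57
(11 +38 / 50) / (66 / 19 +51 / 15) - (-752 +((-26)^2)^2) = -1489565774 / 3265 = -456222.29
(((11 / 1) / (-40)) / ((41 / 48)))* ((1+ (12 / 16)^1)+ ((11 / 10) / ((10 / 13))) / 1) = -5247 / 5125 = -1.02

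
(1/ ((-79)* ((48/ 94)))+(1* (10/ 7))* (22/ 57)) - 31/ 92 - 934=-1805324377/ 1933288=-933.81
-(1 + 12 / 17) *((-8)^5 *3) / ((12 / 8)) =1900544 / 17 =111796.71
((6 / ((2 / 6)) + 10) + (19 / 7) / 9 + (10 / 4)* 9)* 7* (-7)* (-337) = 15099959 / 18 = 838886.61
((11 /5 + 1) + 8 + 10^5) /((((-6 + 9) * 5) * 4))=125014 /75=1666.85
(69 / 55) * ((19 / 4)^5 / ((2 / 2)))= 170850831 / 56320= 3033.57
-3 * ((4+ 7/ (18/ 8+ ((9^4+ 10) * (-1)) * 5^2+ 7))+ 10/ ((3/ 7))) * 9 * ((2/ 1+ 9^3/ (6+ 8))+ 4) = -21901846833/ 511049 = -42856.65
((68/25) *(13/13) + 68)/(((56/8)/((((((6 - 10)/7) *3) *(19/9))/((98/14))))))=-134368/25725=-5.22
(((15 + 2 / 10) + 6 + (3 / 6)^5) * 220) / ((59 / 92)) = 859441 / 118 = 7283.40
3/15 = 1/5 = 0.20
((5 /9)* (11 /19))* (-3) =-55 /57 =-0.96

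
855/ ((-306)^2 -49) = 855/ 93587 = 0.01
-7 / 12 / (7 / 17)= -17 / 12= -1.42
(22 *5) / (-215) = -22 / 43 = -0.51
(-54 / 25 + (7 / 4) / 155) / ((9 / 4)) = -6661 / 6975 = -0.95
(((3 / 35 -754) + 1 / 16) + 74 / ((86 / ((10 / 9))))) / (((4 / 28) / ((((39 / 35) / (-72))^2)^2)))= -4660228652599 / 15414097305600000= -0.00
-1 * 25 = -25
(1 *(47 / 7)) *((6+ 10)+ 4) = 940 / 7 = 134.29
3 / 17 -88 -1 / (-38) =-56717 / 646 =-87.80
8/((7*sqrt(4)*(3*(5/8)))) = 32/105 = 0.30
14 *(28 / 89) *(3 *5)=5880 / 89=66.07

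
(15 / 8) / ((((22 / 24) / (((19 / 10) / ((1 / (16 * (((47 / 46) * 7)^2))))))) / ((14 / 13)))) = 259128954 / 75647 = 3425.50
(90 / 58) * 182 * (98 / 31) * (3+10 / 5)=4463.96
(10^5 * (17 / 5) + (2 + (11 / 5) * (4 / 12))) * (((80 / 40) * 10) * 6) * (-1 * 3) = -122400984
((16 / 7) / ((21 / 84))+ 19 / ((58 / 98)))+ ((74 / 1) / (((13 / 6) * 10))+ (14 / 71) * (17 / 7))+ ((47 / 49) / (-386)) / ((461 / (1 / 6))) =316061960081207 / 7001728455540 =45.14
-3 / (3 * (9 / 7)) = -7 / 9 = -0.78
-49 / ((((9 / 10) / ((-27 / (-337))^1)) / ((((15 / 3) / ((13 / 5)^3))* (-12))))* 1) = 11025000 / 740389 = 14.89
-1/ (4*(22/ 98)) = -49/ 44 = -1.11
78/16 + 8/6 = 149/24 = 6.21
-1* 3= -3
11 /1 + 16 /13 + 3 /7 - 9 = 333 /91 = 3.66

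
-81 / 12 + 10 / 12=-71 / 12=-5.92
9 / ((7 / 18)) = 162 / 7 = 23.14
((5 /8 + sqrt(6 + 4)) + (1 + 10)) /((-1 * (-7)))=sqrt(10) /7 + 93 /56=2.11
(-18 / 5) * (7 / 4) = -63 / 10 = -6.30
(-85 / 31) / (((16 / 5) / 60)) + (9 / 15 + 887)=518437 / 620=836.19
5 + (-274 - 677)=-946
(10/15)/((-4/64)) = -32/3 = -10.67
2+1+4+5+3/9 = 37/3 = 12.33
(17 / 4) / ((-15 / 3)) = -17 / 20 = -0.85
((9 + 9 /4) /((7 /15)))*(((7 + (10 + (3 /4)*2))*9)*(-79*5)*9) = -799075125 /56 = -14269198.66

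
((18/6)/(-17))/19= -3/323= -0.01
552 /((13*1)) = 552 /13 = 42.46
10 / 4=5 / 2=2.50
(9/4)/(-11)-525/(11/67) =-140709/44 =-3197.93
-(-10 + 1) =9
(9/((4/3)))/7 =27/28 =0.96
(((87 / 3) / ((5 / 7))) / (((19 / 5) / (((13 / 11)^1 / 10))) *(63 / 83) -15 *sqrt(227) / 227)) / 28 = 1164241 *sqrt(227) / 7225650804+ 358336979 / 6021375670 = 0.06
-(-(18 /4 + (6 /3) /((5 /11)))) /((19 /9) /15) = 2403 /38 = 63.24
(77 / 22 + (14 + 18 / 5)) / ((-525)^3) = -211 / 1447031250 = -0.00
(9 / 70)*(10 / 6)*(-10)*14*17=-510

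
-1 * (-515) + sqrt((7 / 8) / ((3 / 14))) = 7 * sqrt(3) / 6 + 515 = 517.02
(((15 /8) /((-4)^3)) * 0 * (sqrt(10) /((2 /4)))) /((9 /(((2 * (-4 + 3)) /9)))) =0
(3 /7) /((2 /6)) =9 /7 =1.29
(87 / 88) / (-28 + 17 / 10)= -435 / 11572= -0.04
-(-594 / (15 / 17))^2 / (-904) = 2832489 / 5650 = 501.33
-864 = -864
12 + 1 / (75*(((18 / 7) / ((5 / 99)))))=320767 / 26730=12.00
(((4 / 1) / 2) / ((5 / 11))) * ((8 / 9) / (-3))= -176 / 135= -1.30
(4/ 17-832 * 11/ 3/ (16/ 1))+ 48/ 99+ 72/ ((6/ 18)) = 4872/ 187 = 26.05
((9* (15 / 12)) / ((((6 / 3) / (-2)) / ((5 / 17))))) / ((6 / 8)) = -75 / 17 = -4.41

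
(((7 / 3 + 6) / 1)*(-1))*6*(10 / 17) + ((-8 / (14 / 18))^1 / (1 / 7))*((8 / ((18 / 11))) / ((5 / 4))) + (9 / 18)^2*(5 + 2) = -105149 / 340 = -309.26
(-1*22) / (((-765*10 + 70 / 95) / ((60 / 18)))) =1045 / 109002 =0.01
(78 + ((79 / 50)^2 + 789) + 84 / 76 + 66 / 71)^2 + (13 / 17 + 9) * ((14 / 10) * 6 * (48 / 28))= 146892339004816935977 / 193353856250000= 759707.32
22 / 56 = 11 / 28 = 0.39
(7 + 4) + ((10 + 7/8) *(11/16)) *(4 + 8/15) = 7183/160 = 44.89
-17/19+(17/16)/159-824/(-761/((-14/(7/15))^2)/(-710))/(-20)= 1272499538875/36783696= 34594.12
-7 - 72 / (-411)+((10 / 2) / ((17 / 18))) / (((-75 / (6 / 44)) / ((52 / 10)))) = -4403183 / 640475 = -6.87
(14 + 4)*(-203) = -3654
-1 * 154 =-154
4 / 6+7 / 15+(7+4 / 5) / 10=1.91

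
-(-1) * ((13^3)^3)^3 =1192533292512492016559195008117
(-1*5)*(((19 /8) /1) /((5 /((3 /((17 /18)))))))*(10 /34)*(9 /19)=-1215 /1156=-1.05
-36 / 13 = -2.77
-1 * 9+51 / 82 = -687 / 82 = -8.38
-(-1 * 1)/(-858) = -1/858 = -0.00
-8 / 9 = -0.89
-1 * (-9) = 9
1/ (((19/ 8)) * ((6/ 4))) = 16/ 57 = 0.28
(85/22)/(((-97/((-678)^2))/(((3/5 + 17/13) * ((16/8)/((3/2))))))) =-646009248/13871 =-46572.65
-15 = -15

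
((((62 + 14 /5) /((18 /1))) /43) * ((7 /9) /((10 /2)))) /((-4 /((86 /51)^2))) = -602 /65025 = -0.01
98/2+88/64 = 403/8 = 50.38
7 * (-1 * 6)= -42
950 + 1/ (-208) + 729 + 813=518335/ 208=2492.00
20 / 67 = 0.30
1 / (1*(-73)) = -1 / 73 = -0.01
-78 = -78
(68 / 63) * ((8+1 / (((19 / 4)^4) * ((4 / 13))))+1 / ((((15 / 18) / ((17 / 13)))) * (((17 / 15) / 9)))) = 785993912 / 35577633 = 22.09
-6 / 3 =-2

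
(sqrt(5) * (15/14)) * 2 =15 * sqrt(5)/7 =4.79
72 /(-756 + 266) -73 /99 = -21449 /24255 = -0.88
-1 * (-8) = 8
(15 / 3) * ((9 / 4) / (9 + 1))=9 / 8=1.12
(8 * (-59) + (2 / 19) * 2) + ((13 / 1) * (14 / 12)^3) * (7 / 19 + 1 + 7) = -409081 / 1368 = -299.04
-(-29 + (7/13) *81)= -190/13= -14.62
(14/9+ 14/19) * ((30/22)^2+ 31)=1558592/20691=75.33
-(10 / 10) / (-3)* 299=299 / 3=99.67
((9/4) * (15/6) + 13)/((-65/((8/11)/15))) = -149/10725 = -0.01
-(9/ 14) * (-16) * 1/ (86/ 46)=1656/ 301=5.50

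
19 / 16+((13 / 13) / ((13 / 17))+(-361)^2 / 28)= 6780325 / 1456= 4656.82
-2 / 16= -1 / 8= -0.12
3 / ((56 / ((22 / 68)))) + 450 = 856833 / 1904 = 450.02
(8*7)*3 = 168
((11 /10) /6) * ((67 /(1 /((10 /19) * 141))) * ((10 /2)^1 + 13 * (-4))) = -1628033 /38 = -42842.97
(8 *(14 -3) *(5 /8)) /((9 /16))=880 /9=97.78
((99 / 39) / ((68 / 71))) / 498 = 0.01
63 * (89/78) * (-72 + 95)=42987/26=1653.35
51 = 51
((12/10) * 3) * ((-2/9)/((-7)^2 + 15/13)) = -13/815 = -0.02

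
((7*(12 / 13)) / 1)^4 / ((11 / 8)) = 398297088 / 314171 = 1267.77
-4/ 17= -0.24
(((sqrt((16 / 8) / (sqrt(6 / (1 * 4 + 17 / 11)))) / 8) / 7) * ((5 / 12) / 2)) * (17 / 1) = 85 * 122^(1 / 4) * 33^(3 / 4) / 44352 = 0.09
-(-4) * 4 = 16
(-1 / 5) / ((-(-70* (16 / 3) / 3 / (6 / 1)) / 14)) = -0.14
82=82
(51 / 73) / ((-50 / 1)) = -51 / 3650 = -0.01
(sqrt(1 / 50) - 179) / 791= -179 / 791 + sqrt(2) / 7910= -0.23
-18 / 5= -3.60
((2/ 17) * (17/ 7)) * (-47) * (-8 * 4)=3008/ 7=429.71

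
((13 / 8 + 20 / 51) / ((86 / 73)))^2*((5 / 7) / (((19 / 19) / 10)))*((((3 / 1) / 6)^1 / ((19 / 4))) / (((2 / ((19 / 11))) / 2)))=90237156025 / 23699979072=3.81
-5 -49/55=-324/55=-5.89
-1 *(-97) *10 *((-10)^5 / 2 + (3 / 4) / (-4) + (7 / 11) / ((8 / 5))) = -4267982055 / 88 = -48499796.08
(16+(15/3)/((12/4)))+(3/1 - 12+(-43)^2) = 5573/3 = 1857.67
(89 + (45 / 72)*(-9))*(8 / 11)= 667 / 11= 60.64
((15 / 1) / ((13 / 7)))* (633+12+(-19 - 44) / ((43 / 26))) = 2740185 / 559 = 4901.94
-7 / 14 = -1 / 2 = -0.50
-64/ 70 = -0.91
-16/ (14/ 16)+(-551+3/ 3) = -3978/ 7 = -568.29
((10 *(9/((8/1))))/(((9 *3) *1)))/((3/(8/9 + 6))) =155/162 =0.96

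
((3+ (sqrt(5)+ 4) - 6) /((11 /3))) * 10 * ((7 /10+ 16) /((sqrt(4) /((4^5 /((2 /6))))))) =226388.26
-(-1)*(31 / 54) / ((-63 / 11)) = -341 / 3402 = -0.10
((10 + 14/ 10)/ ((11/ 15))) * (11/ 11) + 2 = 193/ 11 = 17.55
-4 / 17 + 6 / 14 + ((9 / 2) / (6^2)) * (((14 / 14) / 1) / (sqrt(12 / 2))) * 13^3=23 / 119 + 2197 * sqrt(6) / 48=112.31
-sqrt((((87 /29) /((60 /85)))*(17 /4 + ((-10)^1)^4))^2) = -680289 /16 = -42518.06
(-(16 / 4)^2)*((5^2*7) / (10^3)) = -14 / 5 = -2.80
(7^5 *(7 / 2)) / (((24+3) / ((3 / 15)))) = 117649 / 270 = 435.74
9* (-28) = -252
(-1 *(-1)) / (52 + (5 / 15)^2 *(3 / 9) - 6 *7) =27 / 271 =0.10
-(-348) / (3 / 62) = 7192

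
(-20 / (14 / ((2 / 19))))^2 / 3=400 / 53067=0.01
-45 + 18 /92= -2061 /46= -44.80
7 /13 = 0.54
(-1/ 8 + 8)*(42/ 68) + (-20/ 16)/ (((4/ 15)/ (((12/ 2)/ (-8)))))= 9117/ 1088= 8.38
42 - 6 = 36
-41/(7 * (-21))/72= 41/10584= 0.00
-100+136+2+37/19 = 759/19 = 39.95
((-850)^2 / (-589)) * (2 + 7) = -11039.90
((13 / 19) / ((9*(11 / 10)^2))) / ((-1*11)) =-1300 / 227601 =-0.01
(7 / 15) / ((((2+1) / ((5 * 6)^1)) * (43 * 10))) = 7 / 645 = 0.01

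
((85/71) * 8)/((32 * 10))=17/568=0.03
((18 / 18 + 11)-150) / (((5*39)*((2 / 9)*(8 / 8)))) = -207 / 65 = -3.18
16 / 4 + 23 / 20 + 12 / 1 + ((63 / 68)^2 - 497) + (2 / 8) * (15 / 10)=-11065617 / 23120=-478.62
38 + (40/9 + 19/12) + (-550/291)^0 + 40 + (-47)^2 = 82585/36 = 2294.03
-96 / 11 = -8.73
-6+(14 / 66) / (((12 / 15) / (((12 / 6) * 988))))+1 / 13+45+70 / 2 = 256549 / 429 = 598.02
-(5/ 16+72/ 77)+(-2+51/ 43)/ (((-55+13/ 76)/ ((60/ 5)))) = -78691919/ 73583664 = -1.07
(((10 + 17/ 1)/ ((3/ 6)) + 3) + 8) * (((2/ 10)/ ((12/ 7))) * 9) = 273/ 4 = 68.25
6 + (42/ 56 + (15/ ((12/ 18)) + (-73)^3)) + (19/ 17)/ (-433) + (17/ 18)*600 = -34310011361/ 88332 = -388421.09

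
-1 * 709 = -709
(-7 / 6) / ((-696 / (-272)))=-119 / 261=-0.46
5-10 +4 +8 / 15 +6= 83 / 15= 5.53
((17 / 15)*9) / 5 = 51 / 25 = 2.04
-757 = -757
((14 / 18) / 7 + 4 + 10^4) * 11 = 990407 / 9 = 110045.22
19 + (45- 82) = -18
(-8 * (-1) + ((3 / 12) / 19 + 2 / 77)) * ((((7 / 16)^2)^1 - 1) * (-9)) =87644835 / 1498112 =58.50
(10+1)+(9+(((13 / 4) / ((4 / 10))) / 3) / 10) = 973 / 48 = 20.27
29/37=0.78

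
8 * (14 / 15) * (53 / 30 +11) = 95.32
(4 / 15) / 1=4 / 15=0.27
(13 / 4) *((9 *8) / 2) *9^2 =9477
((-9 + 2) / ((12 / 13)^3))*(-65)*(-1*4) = -999635 / 432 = -2313.97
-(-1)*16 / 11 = 16 / 11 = 1.45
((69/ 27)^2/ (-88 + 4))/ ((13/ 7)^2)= -0.02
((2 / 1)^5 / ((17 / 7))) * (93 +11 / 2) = 22064 / 17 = 1297.88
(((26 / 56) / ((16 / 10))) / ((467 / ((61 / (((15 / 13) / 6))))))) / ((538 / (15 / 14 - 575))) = -82832815 / 393953728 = -0.21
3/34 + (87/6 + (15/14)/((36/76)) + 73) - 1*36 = 38449/714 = 53.85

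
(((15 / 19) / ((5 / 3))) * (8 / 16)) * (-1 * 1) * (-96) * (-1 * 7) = -3024 / 19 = -159.16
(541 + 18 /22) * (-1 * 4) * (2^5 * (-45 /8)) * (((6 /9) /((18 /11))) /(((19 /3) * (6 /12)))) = 953600 /19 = 50189.47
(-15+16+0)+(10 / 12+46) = 287 / 6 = 47.83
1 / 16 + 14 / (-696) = 59 / 1392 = 0.04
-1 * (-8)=8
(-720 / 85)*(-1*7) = 1008 / 17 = 59.29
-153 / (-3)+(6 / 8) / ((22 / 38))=2301 / 44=52.30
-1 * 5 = -5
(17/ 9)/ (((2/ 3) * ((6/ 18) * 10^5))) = 17/ 200000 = 0.00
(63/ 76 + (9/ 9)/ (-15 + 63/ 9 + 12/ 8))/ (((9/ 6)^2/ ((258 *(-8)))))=-458896/ 741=-619.29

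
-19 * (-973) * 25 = 462175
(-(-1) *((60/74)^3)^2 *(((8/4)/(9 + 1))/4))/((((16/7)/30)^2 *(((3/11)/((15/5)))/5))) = 1381398046875/10262905636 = 134.60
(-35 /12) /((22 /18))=-105 /44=-2.39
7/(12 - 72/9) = 7/4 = 1.75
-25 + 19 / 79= -1956 / 79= -24.76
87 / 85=1.02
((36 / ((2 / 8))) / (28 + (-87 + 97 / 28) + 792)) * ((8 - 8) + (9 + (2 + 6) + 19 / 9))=77056 / 20621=3.74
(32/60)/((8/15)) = 1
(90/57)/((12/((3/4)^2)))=45/608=0.07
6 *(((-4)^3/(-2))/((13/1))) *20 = 3840/13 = 295.38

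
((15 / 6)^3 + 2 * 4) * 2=189 / 4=47.25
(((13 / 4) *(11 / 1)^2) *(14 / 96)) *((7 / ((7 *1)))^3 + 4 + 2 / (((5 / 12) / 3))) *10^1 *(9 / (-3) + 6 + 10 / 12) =24565541 / 576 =42648.51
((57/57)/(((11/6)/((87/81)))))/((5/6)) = 116/165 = 0.70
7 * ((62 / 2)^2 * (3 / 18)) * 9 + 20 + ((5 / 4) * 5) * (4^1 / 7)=141597 / 14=10114.07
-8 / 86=-4 / 43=-0.09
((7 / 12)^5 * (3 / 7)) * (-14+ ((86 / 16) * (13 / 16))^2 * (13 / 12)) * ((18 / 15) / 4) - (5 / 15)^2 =-0.05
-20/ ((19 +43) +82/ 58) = -580/ 1839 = -0.32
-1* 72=-72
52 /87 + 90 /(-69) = -1414 /2001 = -0.71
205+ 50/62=6380/31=205.81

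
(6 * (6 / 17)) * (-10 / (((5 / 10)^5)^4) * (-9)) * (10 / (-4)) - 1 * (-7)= -8493465481 / 17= -499615616.53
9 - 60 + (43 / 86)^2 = -203 / 4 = -50.75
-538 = -538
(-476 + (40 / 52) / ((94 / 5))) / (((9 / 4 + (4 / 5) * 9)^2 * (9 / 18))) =-77549600 / 7275177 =-10.66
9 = 9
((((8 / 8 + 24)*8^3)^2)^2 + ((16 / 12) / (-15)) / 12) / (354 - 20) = 3623878655999999999 / 45090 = 80369897005988.02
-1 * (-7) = 7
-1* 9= -9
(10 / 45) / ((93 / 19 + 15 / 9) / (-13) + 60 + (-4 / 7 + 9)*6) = 1729 / 856374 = 0.00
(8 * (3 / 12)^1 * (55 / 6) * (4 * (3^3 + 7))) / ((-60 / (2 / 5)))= -748 / 45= -16.62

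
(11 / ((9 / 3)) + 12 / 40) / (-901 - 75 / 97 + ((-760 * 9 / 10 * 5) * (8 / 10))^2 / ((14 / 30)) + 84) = 80801 / 326733972360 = 0.00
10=10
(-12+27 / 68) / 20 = -789 / 1360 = -0.58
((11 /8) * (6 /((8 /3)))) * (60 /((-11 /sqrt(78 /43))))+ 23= 23 - 135 * sqrt(3354) /344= 0.27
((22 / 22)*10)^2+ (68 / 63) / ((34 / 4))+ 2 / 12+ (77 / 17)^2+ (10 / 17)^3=74911499 / 619038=121.01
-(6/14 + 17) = -122/7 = -17.43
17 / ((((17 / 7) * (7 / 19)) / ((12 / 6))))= 38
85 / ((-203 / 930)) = -79050 / 203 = -389.41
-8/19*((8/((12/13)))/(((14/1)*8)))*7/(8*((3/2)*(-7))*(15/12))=13/5985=0.00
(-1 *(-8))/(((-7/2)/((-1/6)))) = 8/21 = 0.38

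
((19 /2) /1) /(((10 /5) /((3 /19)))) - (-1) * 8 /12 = 17 /12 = 1.42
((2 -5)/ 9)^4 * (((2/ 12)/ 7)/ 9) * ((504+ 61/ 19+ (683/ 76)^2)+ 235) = 226357/ 8421408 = 0.03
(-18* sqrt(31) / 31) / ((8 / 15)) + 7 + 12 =19 - 135* sqrt(31) / 124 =12.94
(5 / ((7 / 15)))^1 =75 / 7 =10.71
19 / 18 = 1.06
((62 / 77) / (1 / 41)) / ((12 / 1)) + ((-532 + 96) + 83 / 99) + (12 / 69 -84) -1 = -517.24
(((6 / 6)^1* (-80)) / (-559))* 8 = 1.14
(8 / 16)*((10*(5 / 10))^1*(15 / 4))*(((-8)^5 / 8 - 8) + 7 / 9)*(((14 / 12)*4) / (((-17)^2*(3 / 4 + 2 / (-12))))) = -923225 / 867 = -1064.85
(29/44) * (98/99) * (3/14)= 203/1452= 0.14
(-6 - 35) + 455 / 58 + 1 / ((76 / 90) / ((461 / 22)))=-202209 / 24244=-8.34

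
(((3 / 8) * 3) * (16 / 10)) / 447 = 3 / 745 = 0.00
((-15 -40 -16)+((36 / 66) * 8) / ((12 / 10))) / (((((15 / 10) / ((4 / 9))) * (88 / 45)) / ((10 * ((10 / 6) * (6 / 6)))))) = -61750 / 363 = -170.11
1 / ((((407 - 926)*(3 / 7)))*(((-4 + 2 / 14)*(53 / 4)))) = 196 / 2228067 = 0.00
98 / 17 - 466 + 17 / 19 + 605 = 47048 / 323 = 145.66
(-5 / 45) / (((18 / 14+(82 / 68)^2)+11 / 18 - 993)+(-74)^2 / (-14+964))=3843700 / 34035822461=0.00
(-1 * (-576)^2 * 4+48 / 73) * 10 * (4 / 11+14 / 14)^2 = -217976724000 / 8833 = -24677541.49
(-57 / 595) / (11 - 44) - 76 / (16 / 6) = -373027 / 13090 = -28.50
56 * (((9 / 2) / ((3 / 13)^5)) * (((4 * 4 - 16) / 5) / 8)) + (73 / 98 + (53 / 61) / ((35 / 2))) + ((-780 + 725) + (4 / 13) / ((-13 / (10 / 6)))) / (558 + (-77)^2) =77274219391 / 98305490010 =0.79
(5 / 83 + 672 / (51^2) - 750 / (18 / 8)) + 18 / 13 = -310237651 / 935493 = -331.63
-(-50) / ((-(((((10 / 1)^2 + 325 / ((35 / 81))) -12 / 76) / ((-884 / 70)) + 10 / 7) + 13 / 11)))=8083075 / 10484473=0.77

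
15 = 15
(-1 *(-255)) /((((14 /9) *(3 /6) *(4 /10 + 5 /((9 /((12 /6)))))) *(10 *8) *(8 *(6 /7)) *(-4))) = -405 /4096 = -0.10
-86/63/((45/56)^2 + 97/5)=-192640/2828853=-0.07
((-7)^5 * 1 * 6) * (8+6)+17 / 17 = -1411787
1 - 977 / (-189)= 1166 / 189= 6.17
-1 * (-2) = 2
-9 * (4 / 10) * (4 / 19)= -72 / 95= -0.76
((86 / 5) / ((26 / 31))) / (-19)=-1333 / 1235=-1.08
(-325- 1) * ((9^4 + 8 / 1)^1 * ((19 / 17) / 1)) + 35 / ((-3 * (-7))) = -122065073 / 51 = -2393432.80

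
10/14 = 5/7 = 0.71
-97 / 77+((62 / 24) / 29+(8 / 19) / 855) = -169791679 / 145100340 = -1.17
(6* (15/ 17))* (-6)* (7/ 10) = -378/ 17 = -22.24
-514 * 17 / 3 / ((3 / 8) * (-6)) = 1294.52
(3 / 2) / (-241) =-3 / 482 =-0.01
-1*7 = -7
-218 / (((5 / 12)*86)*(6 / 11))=-2398 / 215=-11.15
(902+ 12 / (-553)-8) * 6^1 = 2966220 / 553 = 5363.87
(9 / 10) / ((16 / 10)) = 9 / 16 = 0.56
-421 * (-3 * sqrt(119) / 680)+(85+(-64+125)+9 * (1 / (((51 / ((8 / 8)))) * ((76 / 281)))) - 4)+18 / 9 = 1263 * sqrt(119) / 680+186891 / 1292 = 164.91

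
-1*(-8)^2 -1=-65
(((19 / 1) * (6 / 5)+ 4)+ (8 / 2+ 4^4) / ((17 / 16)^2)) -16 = 348406 / 1445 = 241.11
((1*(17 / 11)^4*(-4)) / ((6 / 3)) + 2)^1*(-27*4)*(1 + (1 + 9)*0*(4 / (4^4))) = 14878080 / 14641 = 1016.19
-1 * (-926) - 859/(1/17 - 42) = 674841/713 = 946.48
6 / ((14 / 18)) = 54 / 7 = 7.71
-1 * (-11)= 11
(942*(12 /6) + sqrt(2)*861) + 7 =861*sqrt(2) + 1891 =3108.64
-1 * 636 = -636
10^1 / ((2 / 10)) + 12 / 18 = 152 / 3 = 50.67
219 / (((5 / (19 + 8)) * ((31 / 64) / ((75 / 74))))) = 2474.49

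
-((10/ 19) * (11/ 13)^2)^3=-1771561000/ 33107082931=-0.05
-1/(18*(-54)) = 1/972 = 0.00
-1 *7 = -7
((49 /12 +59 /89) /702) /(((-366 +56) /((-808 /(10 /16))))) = 2047876 /72630675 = 0.03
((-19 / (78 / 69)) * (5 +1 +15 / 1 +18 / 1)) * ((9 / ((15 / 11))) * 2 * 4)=-173052 / 5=-34610.40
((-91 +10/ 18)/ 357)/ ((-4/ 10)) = 2035/ 3213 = 0.63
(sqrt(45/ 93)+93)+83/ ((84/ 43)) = sqrt(465)/ 31+11381/ 84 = 136.18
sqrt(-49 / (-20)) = 7*sqrt(5) / 10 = 1.57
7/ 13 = 0.54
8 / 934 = 4 / 467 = 0.01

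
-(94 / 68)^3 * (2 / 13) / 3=-103823 / 766428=-0.14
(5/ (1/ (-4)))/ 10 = -2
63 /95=0.66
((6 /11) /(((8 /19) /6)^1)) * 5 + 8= 1031 /22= 46.86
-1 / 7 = -0.14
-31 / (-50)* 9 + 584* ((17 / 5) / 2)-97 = 45069 / 50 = 901.38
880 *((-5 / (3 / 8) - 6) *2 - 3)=-110000 / 3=-36666.67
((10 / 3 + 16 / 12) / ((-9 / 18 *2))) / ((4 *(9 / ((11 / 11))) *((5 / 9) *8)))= -7 / 240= -0.03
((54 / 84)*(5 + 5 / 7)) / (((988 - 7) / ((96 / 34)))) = 960 / 90797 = 0.01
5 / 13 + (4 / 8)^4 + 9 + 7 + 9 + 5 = 6333 / 208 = 30.45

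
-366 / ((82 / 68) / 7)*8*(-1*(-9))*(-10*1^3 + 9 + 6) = -31358880 / 41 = -764850.73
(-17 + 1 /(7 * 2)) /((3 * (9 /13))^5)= -29332147 /66961566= -0.44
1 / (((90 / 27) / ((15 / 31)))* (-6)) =-3 / 124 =-0.02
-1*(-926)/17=926/17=54.47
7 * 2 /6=7 /3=2.33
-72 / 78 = -12 / 13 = -0.92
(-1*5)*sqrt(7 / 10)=-sqrt(70) / 2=-4.18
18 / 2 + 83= 92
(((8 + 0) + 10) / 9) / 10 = 1 / 5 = 0.20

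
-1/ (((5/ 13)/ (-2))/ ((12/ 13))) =24/ 5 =4.80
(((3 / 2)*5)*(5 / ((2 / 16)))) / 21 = 100 / 7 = 14.29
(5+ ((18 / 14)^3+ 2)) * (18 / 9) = 6260 / 343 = 18.25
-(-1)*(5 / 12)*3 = 5 / 4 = 1.25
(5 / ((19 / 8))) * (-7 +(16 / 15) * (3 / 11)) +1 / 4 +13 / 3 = -23929 / 2508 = -9.54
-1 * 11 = -11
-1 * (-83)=83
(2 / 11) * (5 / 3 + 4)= 34 / 33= 1.03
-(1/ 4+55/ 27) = -247/ 108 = -2.29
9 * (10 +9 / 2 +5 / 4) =567 / 4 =141.75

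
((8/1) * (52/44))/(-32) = -13/44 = -0.30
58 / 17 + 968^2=15929466 / 17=937027.41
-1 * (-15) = 15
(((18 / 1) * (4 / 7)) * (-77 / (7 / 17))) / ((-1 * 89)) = 13464 / 623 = 21.61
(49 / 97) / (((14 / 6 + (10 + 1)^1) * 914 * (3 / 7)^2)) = 2401 / 10638960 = 0.00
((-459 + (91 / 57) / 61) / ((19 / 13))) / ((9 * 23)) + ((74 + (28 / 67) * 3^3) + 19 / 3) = 82551972913 / 916227747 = 90.10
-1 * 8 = -8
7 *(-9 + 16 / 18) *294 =-50078 / 3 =-16692.67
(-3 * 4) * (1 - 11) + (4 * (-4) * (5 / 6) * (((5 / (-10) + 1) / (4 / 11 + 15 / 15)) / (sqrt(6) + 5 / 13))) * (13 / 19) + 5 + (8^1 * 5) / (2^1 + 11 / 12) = 164474809 / 1183833 - 96668 * sqrt(6) / 169119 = 137.53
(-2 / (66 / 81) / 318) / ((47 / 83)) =-747 / 54802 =-0.01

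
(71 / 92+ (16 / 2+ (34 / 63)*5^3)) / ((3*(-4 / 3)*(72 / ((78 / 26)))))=-441841 / 556416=-0.79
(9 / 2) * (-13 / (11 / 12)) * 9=-6318 / 11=-574.36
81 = 81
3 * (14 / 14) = 3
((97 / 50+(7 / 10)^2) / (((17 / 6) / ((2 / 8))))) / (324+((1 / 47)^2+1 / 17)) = 536787 / 811293200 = 0.00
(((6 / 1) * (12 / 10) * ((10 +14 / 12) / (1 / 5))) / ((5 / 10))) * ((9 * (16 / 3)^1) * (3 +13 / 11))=1775232 / 11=161384.73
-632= -632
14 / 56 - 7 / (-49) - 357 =-9985 / 28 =-356.61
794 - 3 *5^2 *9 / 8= 5677 / 8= 709.62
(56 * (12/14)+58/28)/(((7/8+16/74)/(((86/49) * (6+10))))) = 142757248/110789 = 1288.55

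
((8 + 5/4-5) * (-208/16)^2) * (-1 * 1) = -2873/4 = -718.25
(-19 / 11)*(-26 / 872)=247 / 4796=0.05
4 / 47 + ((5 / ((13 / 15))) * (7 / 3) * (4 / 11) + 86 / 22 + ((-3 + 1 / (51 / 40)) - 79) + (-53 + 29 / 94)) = -85705003 / 685542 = -125.02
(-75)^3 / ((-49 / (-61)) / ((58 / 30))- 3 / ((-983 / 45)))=-763127.60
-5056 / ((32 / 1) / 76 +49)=-96064 / 939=-102.30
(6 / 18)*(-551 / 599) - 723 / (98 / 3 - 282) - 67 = -86572907 / 1344156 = -64.41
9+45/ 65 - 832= -10690/ 13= -822.31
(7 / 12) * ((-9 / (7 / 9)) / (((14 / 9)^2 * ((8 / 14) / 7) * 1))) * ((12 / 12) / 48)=-729 / 1024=-0.71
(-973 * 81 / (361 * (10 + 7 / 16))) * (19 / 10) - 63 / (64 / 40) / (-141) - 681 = -4297732119 / 5965240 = -720.46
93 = 93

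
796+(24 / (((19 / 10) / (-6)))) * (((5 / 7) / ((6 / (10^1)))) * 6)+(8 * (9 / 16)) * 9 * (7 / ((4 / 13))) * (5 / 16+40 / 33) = 310744849 / 187264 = 1659.39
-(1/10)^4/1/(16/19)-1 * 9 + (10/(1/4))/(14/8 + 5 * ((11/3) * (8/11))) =-183843439/28960000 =-6.35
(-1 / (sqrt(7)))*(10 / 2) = -5*sqrt(7) / 7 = -1.89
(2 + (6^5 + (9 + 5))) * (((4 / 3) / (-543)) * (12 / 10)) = -62336 / 2715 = -22.96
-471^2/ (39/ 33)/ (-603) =271139/ 871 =311.30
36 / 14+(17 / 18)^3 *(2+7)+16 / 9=54119 / 4536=11.93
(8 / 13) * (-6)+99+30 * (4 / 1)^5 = 400599 / 13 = 30815.31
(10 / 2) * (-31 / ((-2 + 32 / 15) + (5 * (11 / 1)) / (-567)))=-439425 / 103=-4266.26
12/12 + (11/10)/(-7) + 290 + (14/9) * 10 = 193031/630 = 306.40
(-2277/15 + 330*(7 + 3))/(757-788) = -15741/155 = -101.55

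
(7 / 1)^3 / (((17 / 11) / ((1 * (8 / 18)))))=15092 / 153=98.64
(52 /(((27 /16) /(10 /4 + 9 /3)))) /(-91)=-352 /189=-1.86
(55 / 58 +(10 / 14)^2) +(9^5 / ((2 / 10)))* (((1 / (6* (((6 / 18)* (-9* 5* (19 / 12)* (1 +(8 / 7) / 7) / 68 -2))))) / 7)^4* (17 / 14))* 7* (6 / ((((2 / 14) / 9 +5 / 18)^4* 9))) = 1010698226316254908825559460305 / 18042662763956072853691324762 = 56.02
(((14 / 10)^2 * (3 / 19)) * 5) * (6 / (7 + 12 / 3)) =882 / 1045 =0.84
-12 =-12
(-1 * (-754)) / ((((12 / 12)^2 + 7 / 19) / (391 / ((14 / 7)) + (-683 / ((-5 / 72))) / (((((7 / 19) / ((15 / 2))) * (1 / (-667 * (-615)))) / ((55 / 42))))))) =59260589662101.11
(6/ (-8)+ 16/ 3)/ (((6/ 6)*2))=55/ 24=2.29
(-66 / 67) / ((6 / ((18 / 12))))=-33 / 134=-0.25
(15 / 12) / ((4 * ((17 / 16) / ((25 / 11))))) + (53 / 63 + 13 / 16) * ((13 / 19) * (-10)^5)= -25327831625 / 223839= -113152.00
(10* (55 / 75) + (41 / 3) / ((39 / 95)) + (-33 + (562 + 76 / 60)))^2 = 111536628841 / 342225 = 325916.08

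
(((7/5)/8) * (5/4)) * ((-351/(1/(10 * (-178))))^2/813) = 56926048725/542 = 105029610.19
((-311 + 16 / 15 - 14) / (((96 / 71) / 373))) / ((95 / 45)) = -128680897 / 3040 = -42329.24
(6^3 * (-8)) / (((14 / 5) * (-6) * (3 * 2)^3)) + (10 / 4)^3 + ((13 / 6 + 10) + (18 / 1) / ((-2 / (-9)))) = 6119 / 56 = 109.27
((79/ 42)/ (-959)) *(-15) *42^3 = 298620/ 137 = 2179.71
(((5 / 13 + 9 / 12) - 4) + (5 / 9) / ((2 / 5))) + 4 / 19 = -11257 / 8892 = -1.27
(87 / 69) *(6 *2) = 348 / 23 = 15.13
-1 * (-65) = 65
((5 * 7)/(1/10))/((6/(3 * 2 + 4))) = 1750/3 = 583.33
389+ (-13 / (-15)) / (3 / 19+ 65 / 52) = 625333 / 1605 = 389.62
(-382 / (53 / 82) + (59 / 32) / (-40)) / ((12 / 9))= -120293541 / 271360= -443.30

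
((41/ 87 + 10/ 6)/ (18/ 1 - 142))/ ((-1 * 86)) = 1/ 4988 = 0.00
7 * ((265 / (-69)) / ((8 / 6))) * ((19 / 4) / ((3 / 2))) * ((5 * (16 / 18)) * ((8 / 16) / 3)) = -176225 / 3726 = -47.30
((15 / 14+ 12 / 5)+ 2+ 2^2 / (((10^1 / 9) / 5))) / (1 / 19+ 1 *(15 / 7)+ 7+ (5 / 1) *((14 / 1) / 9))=280953 / 203170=1.38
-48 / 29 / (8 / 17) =-102 / 29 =-3.52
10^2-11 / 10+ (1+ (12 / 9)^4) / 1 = 83479 / 810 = 103.06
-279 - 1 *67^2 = -4768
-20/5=-4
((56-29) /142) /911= 27 /129362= 0.00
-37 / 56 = -0.66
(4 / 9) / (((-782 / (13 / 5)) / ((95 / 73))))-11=-2826251 / 256887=-11.00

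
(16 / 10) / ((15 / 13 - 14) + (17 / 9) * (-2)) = -936 / 9725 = -0.10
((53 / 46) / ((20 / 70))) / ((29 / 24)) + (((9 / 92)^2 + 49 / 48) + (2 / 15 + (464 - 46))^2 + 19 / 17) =41038200366967 / 234717300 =174840.97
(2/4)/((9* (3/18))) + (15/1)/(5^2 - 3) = 67/66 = 1.02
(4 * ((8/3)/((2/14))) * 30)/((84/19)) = 1520/3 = 506.67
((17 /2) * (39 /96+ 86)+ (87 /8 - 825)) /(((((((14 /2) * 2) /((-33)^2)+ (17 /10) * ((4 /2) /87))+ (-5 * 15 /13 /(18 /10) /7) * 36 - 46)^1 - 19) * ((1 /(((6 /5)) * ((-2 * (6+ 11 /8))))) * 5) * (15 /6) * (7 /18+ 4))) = -23343612088797 /73951538748800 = -0.32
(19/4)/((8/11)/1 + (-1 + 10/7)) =1463/356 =4.11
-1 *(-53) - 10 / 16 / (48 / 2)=10171 / 192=52.97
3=3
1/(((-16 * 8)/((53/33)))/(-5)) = 265/4224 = 0.06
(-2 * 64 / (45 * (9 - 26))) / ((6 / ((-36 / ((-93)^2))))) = -256 / 2205495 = -0.00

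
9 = 9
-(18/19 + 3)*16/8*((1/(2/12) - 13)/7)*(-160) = -24000/19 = -1263.16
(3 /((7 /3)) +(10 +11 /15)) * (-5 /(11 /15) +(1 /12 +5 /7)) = -3510253 /48510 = -72.36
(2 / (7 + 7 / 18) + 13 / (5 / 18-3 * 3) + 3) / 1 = 37173 / 20881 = 1.78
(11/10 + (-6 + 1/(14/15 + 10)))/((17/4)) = -3943/3485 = -1.13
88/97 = 0.91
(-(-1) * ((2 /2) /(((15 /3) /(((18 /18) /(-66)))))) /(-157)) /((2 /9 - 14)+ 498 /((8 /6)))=3 /55911625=0.00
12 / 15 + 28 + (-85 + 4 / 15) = -839 / 15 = -55.93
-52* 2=-104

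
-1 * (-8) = 8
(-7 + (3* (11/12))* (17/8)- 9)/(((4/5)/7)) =-88.87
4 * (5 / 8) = 5 / 2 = 2.50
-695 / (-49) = 695 / 49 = 14.18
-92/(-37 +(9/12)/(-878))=2.49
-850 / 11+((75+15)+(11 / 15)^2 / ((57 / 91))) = 1916621 / 141075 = 13.59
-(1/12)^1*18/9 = -1/6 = -0.17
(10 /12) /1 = 5 /6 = 0.83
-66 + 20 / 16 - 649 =-2855 / 4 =-713.75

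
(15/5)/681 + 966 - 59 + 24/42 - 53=1357921/1589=854.58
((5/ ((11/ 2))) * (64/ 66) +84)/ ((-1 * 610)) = -0.14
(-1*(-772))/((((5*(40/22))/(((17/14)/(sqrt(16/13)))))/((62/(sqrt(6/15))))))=1118821*sqrt(130)/1400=9111.80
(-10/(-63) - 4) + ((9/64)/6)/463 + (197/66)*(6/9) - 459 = -18927141601/41069952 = -460.85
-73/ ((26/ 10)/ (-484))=176660/ 13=13589.23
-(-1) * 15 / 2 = 15 / 2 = 7.50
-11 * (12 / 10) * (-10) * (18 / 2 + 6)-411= 1569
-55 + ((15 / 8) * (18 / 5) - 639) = -2749 / 4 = -687.25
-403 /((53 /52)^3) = -56665024 /148877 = -380.62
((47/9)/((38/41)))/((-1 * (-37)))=1927/12654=0.15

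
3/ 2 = 1.50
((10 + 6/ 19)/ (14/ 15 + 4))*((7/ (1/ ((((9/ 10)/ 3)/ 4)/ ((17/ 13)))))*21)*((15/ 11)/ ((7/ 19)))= 1805895/ 27676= 65.25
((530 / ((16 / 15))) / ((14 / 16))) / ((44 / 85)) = 337875 / 308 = 1097.00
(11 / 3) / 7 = 11 / 21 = 0.52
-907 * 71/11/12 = -64397/132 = -487.86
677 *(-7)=-4739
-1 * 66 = -66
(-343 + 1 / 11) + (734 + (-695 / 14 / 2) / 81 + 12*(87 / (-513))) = 184271873 / 474012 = 388.75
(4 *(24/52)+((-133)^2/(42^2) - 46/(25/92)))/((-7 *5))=263093/58500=4.50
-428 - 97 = -525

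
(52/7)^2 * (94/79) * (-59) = -14996384/3871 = -3874.03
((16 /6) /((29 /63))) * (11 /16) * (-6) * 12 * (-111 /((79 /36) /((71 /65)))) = 15843.82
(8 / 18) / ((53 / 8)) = 32 / 477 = 0.07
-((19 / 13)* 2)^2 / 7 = -1.22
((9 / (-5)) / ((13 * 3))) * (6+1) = -21 / 65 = -0.32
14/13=1.08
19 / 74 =0.26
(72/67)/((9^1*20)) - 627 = -210043/335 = -626.99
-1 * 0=0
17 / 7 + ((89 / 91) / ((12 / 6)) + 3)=1077 / 182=5.92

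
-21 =-21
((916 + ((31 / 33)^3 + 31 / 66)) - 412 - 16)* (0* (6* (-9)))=0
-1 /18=-0.06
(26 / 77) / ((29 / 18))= 468 / 2233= 0.21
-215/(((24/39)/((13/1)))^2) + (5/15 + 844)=-18259733/192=-95102.78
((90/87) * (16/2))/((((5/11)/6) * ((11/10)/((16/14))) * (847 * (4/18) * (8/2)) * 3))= 8640/171941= 0.05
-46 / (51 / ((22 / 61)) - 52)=-1012 / 1967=-0.51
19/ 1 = 19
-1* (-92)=92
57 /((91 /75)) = 4275 /91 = 46.98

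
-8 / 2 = -4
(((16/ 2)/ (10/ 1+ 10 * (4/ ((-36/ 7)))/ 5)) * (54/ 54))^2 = 324/ 361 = 0.90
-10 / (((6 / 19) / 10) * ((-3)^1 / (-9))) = -950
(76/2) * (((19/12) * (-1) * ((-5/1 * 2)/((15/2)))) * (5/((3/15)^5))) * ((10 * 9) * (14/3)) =1579375000/3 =526458333.33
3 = 3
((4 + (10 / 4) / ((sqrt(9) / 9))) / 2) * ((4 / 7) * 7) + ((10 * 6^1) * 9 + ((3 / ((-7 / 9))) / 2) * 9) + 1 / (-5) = 38181 / 70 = 545.44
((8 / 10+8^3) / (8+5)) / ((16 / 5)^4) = 80125 / 212992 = 0.38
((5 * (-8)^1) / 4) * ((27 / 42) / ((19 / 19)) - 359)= 25085 / 7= 3583.57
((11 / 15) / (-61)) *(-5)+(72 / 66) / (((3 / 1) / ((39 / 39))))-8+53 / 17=-152578 / 34221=-4.46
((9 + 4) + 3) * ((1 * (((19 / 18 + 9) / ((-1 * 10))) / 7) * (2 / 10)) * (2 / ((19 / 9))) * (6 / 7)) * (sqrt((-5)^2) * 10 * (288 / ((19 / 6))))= -30025728 / 17689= -1697.42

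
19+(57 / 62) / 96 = 37715 / 1984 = 19.01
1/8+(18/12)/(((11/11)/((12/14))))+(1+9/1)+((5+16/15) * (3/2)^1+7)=7703/280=27.51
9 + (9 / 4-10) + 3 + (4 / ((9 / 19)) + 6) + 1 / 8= 18.82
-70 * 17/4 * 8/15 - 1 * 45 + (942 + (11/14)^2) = 738.95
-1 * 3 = -3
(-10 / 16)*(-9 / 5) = 9 / 8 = 1.12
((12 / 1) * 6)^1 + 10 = 82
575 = 575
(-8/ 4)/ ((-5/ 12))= 24/ 5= 4.80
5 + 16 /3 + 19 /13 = 460 /39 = 11.79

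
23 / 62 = 0.37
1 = 1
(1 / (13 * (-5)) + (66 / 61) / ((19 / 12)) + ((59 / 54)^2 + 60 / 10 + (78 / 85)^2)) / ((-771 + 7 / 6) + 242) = -2762873191543 / 167551751595150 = -0.02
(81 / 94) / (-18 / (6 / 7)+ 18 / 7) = -189 / 4042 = -0.05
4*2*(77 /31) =616 /31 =19.87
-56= -56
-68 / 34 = -2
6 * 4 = 24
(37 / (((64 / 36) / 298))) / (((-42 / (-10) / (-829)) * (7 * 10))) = -13710831 / 784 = -17488.30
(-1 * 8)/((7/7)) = -8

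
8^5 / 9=32768 / 9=3640.89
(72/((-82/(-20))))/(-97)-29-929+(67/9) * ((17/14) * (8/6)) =-711160048/751653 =-946.13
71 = 71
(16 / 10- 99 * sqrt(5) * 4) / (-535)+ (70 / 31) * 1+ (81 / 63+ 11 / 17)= 396 * sqrt(5) / 535+ 41325988 / 9868075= 5.84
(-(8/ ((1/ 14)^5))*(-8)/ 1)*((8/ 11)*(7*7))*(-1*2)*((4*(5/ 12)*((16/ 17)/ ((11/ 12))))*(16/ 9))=-138167587962880/ 18513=-7463273805.59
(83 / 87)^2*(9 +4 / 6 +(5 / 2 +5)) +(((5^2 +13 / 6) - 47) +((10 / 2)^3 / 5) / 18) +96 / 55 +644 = 1605879829 / 2497770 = 642.93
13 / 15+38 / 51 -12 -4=-1223 / 85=-14.39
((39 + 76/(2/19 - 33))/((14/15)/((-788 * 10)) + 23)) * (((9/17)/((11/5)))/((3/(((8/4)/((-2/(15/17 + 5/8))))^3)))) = -0.44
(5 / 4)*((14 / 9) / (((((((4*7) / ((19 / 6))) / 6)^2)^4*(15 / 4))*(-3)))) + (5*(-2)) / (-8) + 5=13644606555359 / 2185854418944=6.24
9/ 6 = 3/ 2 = 1.50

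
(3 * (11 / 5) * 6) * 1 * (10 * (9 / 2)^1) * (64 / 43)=114048 / 43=2652.28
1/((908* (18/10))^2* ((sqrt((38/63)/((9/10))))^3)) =63* sqrt(665)/2381052032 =0.00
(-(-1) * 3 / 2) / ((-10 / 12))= -9 / 5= -1.80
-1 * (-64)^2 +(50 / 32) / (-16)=-1048601 / 256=-4096.10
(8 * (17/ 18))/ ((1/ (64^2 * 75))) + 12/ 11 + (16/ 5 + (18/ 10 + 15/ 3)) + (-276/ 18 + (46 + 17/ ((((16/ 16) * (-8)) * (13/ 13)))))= 612772063/ 264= 2321106.30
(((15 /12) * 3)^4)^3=129746337890625 /16777216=7733484.38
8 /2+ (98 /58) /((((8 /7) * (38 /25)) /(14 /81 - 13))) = -6053041 /714096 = -8.48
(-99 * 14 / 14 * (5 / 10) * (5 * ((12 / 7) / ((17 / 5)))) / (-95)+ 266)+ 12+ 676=2159964 / 2261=955.31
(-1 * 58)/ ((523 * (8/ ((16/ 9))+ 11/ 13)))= -1508/ 72697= -0.02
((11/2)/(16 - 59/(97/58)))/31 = -97/10540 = -0.01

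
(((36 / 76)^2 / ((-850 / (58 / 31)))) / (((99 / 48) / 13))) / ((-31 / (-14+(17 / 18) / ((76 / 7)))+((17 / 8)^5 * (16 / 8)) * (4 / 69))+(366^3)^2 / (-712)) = 77970692236050432 / 84559678409466082127015678464475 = 0.00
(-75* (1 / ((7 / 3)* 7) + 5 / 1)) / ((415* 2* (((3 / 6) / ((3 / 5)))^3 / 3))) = -241056 / 101675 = -2.37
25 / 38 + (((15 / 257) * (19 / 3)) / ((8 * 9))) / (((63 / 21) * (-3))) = 2079895 / 3164184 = 0.66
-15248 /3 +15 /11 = -167683 /33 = -5081.30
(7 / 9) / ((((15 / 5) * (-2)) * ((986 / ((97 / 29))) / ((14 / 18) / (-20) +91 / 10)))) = -1107449 / 277933680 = -0.00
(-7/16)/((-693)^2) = -1/1097712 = -0.00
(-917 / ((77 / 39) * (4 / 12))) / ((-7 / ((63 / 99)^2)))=107289 / 1331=80.61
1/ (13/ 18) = 18/ 13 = 1.38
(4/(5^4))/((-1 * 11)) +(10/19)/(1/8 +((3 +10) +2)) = 0.03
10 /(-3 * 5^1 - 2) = -10 /17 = -0.59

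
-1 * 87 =-87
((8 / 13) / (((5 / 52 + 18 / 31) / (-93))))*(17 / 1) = -1568352 / 1091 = -1437.54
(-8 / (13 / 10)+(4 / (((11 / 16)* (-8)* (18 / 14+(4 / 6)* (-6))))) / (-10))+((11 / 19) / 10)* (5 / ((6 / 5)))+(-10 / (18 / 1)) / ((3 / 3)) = -3176429 / 489060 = -6.49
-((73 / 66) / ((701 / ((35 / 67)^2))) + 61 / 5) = -12669419639 / 1038440370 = -12.20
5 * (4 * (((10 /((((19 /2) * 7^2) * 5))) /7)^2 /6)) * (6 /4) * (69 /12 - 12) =-500 /42471289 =-0.00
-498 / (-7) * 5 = 2490 / 7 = 355.71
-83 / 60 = -1.38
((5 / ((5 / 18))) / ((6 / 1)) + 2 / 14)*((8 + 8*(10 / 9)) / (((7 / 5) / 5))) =83600 / 441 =189.57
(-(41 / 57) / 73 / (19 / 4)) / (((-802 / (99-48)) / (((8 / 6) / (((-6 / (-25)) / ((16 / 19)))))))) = 1115200 / 1807051563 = 0.00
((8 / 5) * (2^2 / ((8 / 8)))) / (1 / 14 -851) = -448 / 59565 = -0.01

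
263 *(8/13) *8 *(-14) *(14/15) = -3299072/195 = -16918.32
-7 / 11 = -0.64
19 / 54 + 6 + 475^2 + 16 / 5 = 60921329 / 270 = 225634.55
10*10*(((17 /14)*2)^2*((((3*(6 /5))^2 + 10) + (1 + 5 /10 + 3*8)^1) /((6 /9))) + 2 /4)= 2103191 /49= 42922.27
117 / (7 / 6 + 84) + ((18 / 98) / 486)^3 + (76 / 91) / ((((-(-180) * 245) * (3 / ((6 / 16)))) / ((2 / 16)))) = 4830388182724967 / 3516136509412800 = 1.37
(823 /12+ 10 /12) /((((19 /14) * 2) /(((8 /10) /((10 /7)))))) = 40817 /2850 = 14.32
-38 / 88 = -19 / 44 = -0.43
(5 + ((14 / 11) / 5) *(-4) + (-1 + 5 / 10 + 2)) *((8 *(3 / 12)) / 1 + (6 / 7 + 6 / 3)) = 10251 / 385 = 26.63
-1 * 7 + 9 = 2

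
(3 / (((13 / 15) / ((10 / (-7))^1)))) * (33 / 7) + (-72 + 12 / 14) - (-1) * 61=-21311 / 637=-33.46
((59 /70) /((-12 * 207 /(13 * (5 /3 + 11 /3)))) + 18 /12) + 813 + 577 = 181462447 /130410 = 1391.48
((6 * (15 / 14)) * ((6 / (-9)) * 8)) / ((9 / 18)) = -480 / 7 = -68.57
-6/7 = -0.86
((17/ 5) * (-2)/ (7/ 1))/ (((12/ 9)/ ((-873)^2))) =-38868579/ 70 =-555265.41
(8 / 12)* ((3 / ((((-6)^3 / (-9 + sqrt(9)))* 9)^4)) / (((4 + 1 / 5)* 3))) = 5 / 347128758144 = 0.00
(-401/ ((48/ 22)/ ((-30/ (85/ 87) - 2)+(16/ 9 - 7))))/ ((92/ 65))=1663807145/ 337824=4925.07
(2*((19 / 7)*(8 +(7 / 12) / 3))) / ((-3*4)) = -5605 / 1512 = -3.71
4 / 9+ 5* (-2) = -86 / 9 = -9.56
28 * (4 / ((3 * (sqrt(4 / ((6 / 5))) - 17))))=-1904 / 857 - 112 * sqrt(30) / 2571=-2.46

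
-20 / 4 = -5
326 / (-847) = -326 / 847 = -0.38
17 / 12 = 1.42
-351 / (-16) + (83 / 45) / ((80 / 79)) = 21383 / 900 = 23.76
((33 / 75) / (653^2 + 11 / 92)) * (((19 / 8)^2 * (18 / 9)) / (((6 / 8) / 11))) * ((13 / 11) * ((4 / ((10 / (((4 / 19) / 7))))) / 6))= 124982 / 308933407125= 0.00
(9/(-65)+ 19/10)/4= 229/520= 0.44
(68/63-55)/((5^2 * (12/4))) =-3397/4725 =-0.72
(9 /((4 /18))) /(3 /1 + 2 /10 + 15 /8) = 1620 /203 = 7.98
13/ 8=1.62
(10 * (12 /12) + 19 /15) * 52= 8788 /15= 585.87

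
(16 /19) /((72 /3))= 2 /57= 0.04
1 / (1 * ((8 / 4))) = 1 / 2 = 0.50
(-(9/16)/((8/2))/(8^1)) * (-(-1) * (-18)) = 81/256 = 0.32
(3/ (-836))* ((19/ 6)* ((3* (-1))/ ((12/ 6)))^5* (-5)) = -1215/ 2816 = -0.43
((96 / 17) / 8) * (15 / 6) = 30 / 17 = 1.76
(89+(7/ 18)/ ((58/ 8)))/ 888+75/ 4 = 4368893/ 231768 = 18.85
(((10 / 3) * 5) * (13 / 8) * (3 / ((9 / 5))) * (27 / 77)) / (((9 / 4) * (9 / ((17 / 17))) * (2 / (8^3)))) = 416000 / 2079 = 200.10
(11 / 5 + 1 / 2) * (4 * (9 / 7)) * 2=27.77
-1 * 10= -10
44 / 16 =11 / 4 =2.75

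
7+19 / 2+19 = 71 / 2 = 35.50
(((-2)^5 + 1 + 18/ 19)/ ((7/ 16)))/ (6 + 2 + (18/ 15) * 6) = -4.52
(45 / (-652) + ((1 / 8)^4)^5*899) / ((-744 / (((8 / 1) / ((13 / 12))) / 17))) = 12970366926826881943 / 321870608043506476777472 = 0.00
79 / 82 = 0.96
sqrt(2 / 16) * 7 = 7 * sqrt(2) / 4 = 2.47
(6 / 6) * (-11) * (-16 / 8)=22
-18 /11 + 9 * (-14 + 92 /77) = -9000 /77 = -116.88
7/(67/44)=308/67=4.60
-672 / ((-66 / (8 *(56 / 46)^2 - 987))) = -57775312 / 5819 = -9928.74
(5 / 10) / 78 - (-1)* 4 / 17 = 641 / 2652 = 0.24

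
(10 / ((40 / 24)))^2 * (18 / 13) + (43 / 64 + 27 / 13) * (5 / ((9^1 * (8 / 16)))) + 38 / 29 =5885983 / 108576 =54.21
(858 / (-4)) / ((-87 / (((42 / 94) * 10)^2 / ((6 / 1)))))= 525525 / 64061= 8.20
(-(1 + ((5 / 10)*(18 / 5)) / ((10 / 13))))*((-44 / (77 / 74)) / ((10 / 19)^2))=2230619 / 4375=509.86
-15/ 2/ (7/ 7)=-15/ 2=-7.50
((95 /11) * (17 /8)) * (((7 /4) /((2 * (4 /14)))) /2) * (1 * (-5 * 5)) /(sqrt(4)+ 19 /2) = -1978375 /32384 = -61.09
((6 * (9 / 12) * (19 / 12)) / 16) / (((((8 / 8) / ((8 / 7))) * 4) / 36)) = 513 / 112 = 4.58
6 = 6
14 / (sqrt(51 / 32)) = 56 *sqrt(102) / 51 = 11.09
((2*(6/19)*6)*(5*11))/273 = 0.76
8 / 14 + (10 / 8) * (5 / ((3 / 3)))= 191 / 28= 6.82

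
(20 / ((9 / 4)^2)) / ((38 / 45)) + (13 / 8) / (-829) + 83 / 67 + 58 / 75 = 12705357139 / 1899570600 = 6.69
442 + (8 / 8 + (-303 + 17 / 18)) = 140.94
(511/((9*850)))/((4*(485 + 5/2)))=0.00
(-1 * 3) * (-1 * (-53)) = -159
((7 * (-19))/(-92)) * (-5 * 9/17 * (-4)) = 5985/391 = 15.31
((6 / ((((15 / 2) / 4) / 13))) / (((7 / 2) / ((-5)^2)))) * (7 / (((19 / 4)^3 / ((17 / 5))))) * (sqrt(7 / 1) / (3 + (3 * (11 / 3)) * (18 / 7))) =5.58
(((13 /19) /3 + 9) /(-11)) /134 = -263 /42009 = -0.01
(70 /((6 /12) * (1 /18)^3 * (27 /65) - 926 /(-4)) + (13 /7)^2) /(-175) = -1194902449 /55741967575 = -0.02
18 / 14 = 9 / 7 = 1.29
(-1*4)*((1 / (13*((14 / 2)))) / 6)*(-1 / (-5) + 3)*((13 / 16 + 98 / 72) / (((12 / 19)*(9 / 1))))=-5947 / 663390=-0.01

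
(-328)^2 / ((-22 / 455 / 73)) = -1786701280 / 11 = -162427389.09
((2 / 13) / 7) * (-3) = -6 / 91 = -0.07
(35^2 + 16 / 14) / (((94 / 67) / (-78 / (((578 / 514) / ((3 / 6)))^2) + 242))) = 21765054218433 / 109913636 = 198019.60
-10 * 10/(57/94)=-9400/57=-164.91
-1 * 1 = -1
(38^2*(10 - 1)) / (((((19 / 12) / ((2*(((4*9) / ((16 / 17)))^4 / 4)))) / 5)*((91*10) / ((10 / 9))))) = 156174665085 / 2912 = 53631409.71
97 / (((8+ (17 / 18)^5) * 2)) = 91644048 / 16536401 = 5.54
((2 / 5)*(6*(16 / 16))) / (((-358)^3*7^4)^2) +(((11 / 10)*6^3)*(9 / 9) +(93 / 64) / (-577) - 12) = 7898825956500154712076745923 / 35012917258548592909125440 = 225.60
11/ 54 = 0.20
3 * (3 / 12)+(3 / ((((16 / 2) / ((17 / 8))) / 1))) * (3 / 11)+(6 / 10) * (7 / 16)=4329 / 3520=1.23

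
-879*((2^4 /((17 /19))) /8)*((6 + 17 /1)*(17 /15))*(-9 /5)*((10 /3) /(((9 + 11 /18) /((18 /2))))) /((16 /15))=93341889 /346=269774.25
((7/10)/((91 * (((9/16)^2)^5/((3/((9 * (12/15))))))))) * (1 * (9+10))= 2611340115968/135984591639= 19.20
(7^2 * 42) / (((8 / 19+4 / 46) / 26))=3897166 / 37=105328.81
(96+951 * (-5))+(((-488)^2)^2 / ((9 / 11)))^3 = 242781684015251485584382806754864325 / 729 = 333033860103225631802994200000000.00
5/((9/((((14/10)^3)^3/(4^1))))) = 40353607/14062500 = 2.87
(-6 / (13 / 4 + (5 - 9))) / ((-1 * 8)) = -1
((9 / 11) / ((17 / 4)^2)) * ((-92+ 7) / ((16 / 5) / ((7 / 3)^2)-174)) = 0.02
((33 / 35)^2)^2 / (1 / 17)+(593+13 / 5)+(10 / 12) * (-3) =606.53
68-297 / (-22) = 163 / 2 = 81.50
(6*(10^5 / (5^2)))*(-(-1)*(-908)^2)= 19787136000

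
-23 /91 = -0.25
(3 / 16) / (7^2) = 3 / 784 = 0.00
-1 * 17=-17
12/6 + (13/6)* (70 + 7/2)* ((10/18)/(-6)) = -2753/216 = -12.75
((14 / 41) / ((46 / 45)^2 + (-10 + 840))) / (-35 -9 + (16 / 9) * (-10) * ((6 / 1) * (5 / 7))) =-297675 / 87074852572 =-0.00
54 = 54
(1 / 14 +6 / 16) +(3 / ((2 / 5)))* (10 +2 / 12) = 4295 / 56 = 76.70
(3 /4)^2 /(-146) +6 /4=3495 /2336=1.50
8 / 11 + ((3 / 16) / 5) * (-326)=-5059 / 440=-11.50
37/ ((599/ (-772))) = -28564/ 599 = -47.69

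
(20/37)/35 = 4/259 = 0.02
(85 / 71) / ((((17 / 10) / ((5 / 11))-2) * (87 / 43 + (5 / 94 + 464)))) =17178500 / 11636732937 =0.00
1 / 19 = 0.05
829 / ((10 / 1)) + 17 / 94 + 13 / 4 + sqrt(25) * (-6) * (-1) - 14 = 102.33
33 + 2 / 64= 33.03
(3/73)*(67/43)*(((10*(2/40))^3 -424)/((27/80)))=-2271970/28251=-80.42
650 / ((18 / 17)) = 5525 / 9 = 613.89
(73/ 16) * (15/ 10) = 6.84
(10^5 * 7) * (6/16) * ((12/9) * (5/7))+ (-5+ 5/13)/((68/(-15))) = 55250225/221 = 250001.02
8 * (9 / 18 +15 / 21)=68 / 7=9.71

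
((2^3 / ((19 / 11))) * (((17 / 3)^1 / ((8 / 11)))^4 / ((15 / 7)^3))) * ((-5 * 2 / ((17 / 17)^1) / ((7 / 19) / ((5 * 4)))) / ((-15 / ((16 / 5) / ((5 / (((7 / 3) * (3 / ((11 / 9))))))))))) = 419431019623 / 1822500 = 230140.48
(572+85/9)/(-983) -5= -49468/8847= -5.59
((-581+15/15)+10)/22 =-285/11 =-25.91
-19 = -19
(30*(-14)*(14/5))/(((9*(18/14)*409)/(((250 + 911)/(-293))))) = 117992/119837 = 0.98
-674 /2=-337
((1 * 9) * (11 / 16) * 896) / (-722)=-2772 / 361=-7.68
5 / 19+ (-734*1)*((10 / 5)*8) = -223131 / 19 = -11743.74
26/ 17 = 1.53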